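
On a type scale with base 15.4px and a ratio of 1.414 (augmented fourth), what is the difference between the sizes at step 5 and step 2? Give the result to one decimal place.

Step 2: 15.4 × 1.414² = 30.791px
Step 5: 15.4 × 1.414⁵ = 87.050px
Difference: 87.050 − 30.791 = 56.259px

56.3px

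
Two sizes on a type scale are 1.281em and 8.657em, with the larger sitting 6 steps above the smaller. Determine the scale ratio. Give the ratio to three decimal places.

r⁶ = 8.657 / 1.281, so r = (8.657/1.281)^(1/6).
r = 6.7580^(1/6) ≈ 1.3750

1.375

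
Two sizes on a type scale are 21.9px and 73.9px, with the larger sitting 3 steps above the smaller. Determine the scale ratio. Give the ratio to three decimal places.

1.500

The ratio satisfies 21.9 × r³ = 73.9, so r = (73.9 / 21.9)^(1/3).
r = 3.3744^(1/3) ≈ 1.4999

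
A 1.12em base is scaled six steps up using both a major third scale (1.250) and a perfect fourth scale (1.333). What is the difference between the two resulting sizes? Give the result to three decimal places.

2.011em

Major third: 1.12 × 1.250⁶ = 4.27246em
Perfect fourth: 1.12 × 1.333⁶ = 6.28346em
Difference: 6.28346 − 4.27246 = 2.01100em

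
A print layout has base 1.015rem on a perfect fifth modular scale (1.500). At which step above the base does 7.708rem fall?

1.500ⁿ = 7.708 / 1.015 = 7.5941
n = ln(7.5941) / ln(1.500) = 2.0274 / 0.4055 ≈ 5.00

5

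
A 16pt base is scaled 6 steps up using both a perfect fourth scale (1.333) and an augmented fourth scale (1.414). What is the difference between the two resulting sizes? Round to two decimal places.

Perfect fourth: 16.0 × 1.333⁶ = 89.7637pt
Augmented fourth: 16.0 × 1.414⁶ = 127.8841pt
Difference: 127.8841 − 89.7637 = 38.1204pt

38.12pt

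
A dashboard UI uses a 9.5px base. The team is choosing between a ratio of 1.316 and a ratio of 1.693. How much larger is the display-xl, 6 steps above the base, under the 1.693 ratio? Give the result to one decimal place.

174.4px

At 1.316: 9.5 × 1.316⁶ = 49.347px
At 1.693: 9.5 × 1.693⁶ = 223.700px
Difference: 223.700 − 49.347 = 174.353px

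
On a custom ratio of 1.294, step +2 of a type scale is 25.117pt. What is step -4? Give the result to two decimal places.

25.117 ÷ 1.294⁶ = 25.117 ÷ 4.69468 ≈ 5.350

5.35pt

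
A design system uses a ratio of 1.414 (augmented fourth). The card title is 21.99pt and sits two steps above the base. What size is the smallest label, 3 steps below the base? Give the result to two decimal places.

3.89pt

21.99 ÷ 1.414⁵ = 21.99 ÷ 5.65258 ≈ 3.890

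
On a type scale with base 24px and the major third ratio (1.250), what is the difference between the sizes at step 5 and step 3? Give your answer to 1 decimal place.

26.4px

Step 3: 24.0 × 1.250³ = 46.875px
Step 5: 24.0 × 1.250⁵ = 73.242px
Difference: 73.242 − 46.875 = 26.367px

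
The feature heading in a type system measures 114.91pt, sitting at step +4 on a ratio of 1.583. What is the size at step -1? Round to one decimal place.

11.6pt

114.91 ÷ 1.583⁵ = 114.91 ÷ 9.94042 ≈ 11.560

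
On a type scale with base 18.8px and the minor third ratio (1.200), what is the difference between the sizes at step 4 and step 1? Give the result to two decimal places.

Step 1: 18.8 × 1.200 = 22.5600px
Step 4: 18.8 × 1.200⁴ = 38.9837px
Difference: 38.9837 − 22.5600 = 16.4237px

16.42px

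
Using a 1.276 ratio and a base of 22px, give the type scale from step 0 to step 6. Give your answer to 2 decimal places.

22.00px, 28.07px, 35.82px, 45.71px, 58.32px, 74.42px, 94.96px

Step 0: 22px
Step 1: 22.0 × 1.276 = 28.07
Step 2: 22.0 × 1.276² = 35.82
Step 3: 22.0 × 1.276³ = 45.71
Step 4: 22.0 × 1.276⁴ = 58.32
Step 5: 22.0 × 1.276⁵ = 74.42
Step 6: 22.0 × 1.276⁶ = 94.96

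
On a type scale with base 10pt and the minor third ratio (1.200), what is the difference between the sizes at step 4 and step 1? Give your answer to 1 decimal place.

8.7pt

Step 1: 10.0 × 1.200 = 12.000pt
Step 4: 10.0 × 1.200⁴ = 20.736pt
Difference: 20.736 − 12.000 = 8.736pt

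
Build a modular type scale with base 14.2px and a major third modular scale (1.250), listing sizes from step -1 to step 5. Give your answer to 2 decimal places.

11.36px, 14.20px, 17.75px, 22.19px, 27.73px, 34.67px, 43.33px

Step -1: 14.2 ÷ 1.250 = 11.36
Step 0: 14.2px
Step 1: 14.2 × 1.250 = 17.75
Step 2: 14.2 × 1.250² = 22.19
Step 3: 14.2 × 1.250³ = 27.73
Step 4: 14.2 × 1.250⁴ = 34.67
Step 5: 14.2 × 1.250⁵ = 43.33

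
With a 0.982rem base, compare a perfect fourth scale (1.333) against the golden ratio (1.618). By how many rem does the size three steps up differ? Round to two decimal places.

Perfect fourth: 0.982 × 1.333³ = 2.3260rem
Golden ratio: 0.982 × 1.618³ = 4.1596rem
Difference: 4.1596 − 2.3260 = 1.8336rem

1.83rem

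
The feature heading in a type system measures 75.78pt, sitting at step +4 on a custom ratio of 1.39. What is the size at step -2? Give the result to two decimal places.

Moving from step +4 to step -2 is 6 steps down, so divide by r⁶.
75.78 ÷ 1.39⁶ = 75.78 ÷ 7.21255 ≈ 10.507

10.51pt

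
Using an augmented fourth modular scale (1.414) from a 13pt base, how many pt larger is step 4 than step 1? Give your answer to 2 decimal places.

Step 1: 13.0 × 1.414 = 18.3820pt
Step 4: 13.0 × 1.414⁴ = 51.9686pt
Difference: 51.9686 − 18.3820 = 33.5866pt

33.59pt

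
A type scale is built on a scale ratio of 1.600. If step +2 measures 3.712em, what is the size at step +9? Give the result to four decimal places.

99.6432em

3.712 × 1.600⁷ = 3.712 × 26.84355 ≈ 99.6432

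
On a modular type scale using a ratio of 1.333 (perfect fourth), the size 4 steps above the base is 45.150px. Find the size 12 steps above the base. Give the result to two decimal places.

450.09px

The gap is 12 − (4) = 8 steps, so the factor is 1.333^8.
45.150 × 1.333⁸ = 45.150 × 9.96876 ≈ 450.090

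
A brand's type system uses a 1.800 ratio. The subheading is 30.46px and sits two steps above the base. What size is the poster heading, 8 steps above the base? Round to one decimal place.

30.46 × 1.800⁶ = 30.46 × 34.01222 ≈ 1036.012

1036.0px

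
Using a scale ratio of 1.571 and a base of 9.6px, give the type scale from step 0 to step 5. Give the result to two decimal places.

Step 0: 9.6px
Step 1: 9.6 × 1.571 = 15.08
Step 2: 9.6 × 1.571² = 23.69
Step 3: 9.6 × 1.571³ = 37.22
Step 4: 9.6 × 1.571⁴ = 58.48
Step 5: 9.6 × 1.571⁵ = 91.87

9.60px, 15.08px, 23.69px, 37.22px, 58.48px, 91.87px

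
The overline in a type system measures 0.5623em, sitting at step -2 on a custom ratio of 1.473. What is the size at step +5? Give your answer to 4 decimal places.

8.4603em

The gap is 5 − (-2) = 7 steps, so the factor is 1.473^7.
0.5623 × 1.473⁷ = 0.5623 × 15.04594 ≈ 8.4603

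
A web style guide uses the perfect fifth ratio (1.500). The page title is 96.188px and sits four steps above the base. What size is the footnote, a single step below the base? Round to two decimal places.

12.67px

The gap is -1 − (4) = -5 steps, so the factor is 1.500^-5.
96.188 ÷ 1.500⁵ = 96.188 ÷ 7.59375 ≈ 12.667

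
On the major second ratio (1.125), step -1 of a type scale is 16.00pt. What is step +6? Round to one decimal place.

36.5pt

16.00 × 1.125⁷ = 16.00 × 2.28070 ≈ 36.491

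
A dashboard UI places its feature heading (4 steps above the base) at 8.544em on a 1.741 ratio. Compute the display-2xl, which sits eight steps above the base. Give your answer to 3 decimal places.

The gap is 8 − (4) = 4 steps, so the factor is 1.741^4.
8.544 × 1.741⁴ = 8.544 × 9.18745 ≈ 78.498

78.498em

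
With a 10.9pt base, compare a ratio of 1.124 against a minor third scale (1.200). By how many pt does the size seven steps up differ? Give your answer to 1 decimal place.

At 1.124: 10.9 × 1.124⁷ = 24.705pt
Minor third: 10.9 × 1.200⁷ = 39.057pt
Difference: 39.057 − 24.705 = 14.352pt

14.4pt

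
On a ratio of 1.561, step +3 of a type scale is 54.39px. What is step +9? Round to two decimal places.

The gap is 9 − (3) = 6 steps, so the factor is 1.561^6.
54.39 × 1.561⁶ = 54.39 × 14.46830 ≈ 786.931

786.93px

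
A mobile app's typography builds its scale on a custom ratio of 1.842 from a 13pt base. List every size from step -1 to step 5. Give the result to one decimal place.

7.1pt, 13.0pt, 23.9pt, 44.1pt, 81.2pt, 149.7pt, 275.7pt

Step -1: 13.0 ÷ 1.842 = 7.1
Step 0: 13pt
Step 1: 13.0 × 1.842 = 23.9
Step 2: 13.0 × 1.842² = 44.1
Step 3: 13.0 × 1.842³ = 81.2
Step 4: 13.0 × 1.842⁴ = 149.7
Step 5: 13.0 × 1.842⁵ = 275.7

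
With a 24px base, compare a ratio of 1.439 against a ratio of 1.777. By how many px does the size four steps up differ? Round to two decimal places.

136.40px

At 1.439: 24.0 × 1.439⁴ = 102.9093px
At 1.777: 24.0 × 1.777⁴ = 239.3101px
Difference: 239.3101 − 102.9093 = 136.4008px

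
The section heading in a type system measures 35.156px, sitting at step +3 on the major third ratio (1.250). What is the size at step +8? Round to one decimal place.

Moving from step +3 to step +8 is 5 steps up, so multiply by r⁵.
35.156 × 1.250⁵ = 35.156 × 3.05176 ≈ 107.288

107.3px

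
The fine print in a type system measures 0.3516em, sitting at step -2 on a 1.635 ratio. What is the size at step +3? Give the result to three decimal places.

The gap is 3 − (-2) = 5 steps, so the factor is 1.635^5.
0.3516 × 1.635⁵ = 0.3516 × 11.68393 ≈ 4.108

4.108em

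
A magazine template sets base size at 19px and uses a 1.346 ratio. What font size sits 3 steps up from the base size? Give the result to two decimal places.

46.33px

A modular type scale is a geometric sequence: sizeₙ = base × rⁿ.
19.0 × 1.346³ = 19.0 × 2.43857 ≈ 46.33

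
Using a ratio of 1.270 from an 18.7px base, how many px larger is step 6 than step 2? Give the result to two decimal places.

48.30px

Step 2: 18.7 × 1.270² = 30.1612px
Step 6: 18.7 × 1.270⁶ = 78.4628px
Difference: 78.4628 − 30.1612 = 48.3016px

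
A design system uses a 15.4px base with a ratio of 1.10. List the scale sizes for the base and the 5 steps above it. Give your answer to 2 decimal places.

15.40px, 16.94px, 18.63px, 20.50px, 22.55px, 24.80px

Step 0: 15.4px
Step 1: 15.4 × 1.10 = 16.94
Step 2: 15.4 × 1.10² = 18.63
Step 3: 15.4 × 1.10³ = 20.50
Step 4: 15.4 × 1.10⁴ = 22.55
Step 5: 15.4 × 1.10⁵ = 24.80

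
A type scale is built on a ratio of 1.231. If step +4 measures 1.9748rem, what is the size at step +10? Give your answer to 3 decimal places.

6.872rem

Moving from step +4 to step +10 is 6 steps up, so multiply by r⁶.
1.9748 × 1.231⁶ = 1.9748 × 3.47975 ≈ 6.872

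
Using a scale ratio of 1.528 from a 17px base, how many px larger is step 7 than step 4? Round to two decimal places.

237.94px

Step 4: 17.0 × 1.528⁴ = 92.6707px
Step 7: 17.0 × 1.528⁷ = 330.6073px
Difference: 330.6073 − 92.6707 = 237.9366px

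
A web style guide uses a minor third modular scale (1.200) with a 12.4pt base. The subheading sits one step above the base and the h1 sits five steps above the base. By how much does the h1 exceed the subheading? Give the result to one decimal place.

Step 1: 12.4 × 1.200 = 14.880pt
Step 5: 12.4 × 1.200⁵ = 30.855pt
Difference: 30.855 − 14.880 = 15.975pt

16.0pt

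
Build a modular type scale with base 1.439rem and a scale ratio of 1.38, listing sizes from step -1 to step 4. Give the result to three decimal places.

1.043rem, 1.439rem, 1.986rem, 2.740rem, 3.782rem, 5.219rem

Step -1: 1.439 ÷ 1.38 = 1.043
Step 0: 1.439rem
Step 1: 1.439 × 1.38 = 1.986
Step 2: 1.439 × 1.38² = 2.740
Step 3: 1.439 × 1.38³ = 3.782
Step 4: 1.439 × 1.38⁴ = 5.219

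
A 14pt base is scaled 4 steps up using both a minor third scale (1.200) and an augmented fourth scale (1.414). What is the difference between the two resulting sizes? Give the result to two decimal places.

26.94pt

Minor third: 14.0 × 1.200⁴ = 29.0304pt
Augmented fourth: 14.0 × 1.414⁴ = 55.9662pt
Difference: 55.9662 − 29.0304 = 26.9358pt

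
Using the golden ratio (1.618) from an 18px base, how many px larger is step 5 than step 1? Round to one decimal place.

Step 1: 18.0 × 1.618 = 29.124px
Step 5: 18.0 × 1.618⁵ = 199.602px
Difference: 199.602 − 29.124 = 170.478px

170.5px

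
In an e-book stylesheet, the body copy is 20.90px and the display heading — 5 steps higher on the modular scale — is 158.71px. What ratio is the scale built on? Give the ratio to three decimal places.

1.500

r⁵ = 158.71 / 20.90, so r = (158.71/20.90)^(1/5).
r = 7.5938^(1/5) ≈ 1.5000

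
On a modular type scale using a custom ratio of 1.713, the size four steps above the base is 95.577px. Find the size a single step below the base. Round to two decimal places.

6.48px

The gap is -1 − (4) = -5 steps, so the factor is 1.713^-5.
95.577 ÷ 1.713⁵ = 95.577 ÷ 14.74982 ≈ 6.480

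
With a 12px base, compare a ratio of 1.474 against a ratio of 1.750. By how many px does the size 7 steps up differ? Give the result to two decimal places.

421.77px

At 1.474: 12.0 × 1.474⁷ = 181.4110px
At 1.750: 12.0 × 1.750⁷ = 603.1809px
Difference: 603.1809 − 181.4110 = 421.7699px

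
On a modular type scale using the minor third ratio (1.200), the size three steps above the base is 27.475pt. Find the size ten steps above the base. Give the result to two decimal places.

27.475 × 1.200⁷ = 27.475 × 3.58318 ≈ 98.448

98.45pt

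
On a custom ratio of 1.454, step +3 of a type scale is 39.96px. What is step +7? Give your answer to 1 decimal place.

The gap is 7 − (3) = 4 steps, so the factor is 1.454^4.
39.96 × 1.454⁴ = 39.96 × 4.46949 ≈ 178.601

178.6px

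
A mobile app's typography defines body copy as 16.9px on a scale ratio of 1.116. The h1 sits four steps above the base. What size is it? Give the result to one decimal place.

26.2px

A modular type scale is a geometric sequence: sizeₙ = base × rⁿ.
16.9 × 1.116⁴ = 16.9 × 1.55116 ≈ 26.21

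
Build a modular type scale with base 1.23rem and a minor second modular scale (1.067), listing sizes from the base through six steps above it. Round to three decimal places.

1.230rem, 1.312rem, 1.400rem, 1.494rem, 1.594rem, 1.701rem, 1.815rem

Step 0: 1.23rem
Step 1: 1.23 × 1.067 = 1.312
Step 2: 1.23 × 1.067² = 1.400
Step 3: 1.23 × 1.067³ = 1.494
Step 4: 1.23 × 1.067⁴ = 1.594
Step 5: 1.23 × 1.067⁵ = 1.701
Step 6: 1.23 × 1.067⁶ = 1.815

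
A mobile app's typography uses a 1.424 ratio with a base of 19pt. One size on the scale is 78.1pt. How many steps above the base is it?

4

1.424ⁿ = 78.1 / 19 = 4.1105
n = ln(4.1105) / ln(1.424) = 1.4136 / 0.3535 ≈ 4.00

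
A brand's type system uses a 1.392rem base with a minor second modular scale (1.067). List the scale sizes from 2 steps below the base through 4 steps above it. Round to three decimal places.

Step -2: 1.392 ÷ 1.067² = 1.223
Step -1: 1.392 ÷ 1.067 = 1.305
Step 0: 1.392rem
Step 1: 1.392 × 1.067 = 1.485
Step 2: 1.392 × 1.067² = 1.585
Step 3: 1.392 × 1.067³ = 1.691
Step 4: 1.392 × 1.067⁴ = 1.804

1.223rem, 1.305rem, 1.392rem, 1.485rem, 1.585rem, 1.691rem, 1.804rem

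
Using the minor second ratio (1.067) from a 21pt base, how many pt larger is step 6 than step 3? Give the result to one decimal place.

5.5pt

Step 3: 21.0 × 1.067³ = 25.510pt
Step 6: 21.0 × 1.067⁶ = 30.989pt
Difference: 30.989 − 25.510 = 5.479pt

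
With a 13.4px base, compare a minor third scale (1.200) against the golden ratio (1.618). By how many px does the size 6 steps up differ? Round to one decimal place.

Minor third: 13.4 × 1.200⁶ = 40.012px
Golden ratio: 13.4 × 1.618⁶ = 240.423px
Difference: 240.423 − 40.012 = 200.411px

200.4px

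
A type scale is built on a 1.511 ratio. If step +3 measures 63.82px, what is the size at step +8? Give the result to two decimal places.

63.82 × 1.511⁵ = 63.82 × 7.87630 ≈ 502.666

502.67px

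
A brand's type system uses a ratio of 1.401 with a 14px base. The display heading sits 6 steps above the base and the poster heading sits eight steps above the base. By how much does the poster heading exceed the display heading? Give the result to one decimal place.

101.9px

Step 6: 14.0 × 1.401⁶ = 105.866px
Step 8: 14.0 × 1.401⁸ = 207.794px
Difference: 207.794 − 105.866 = 101.928px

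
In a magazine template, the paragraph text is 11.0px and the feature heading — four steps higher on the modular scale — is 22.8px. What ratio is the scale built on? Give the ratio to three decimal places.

The ratio satisfies 11.0 × r⁴ = 22.8, so r = (22.8 / 11.0)^(1/4).
r = 2.0727^(1/4) ≈ 1.1999

1.200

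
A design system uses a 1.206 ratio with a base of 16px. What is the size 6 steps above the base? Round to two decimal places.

16.0 × 1.206⁶ = 16.0 × 3.07669 ≈ 49.23

49.23px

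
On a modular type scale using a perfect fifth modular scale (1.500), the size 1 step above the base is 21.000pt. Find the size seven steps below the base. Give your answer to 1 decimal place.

21.000 ÷ 1.500⁸ = 21.000 ÷ 25.62891 ≈ 0.819

0.8pt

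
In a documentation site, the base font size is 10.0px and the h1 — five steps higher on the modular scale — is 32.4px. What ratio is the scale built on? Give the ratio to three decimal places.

1.265

r⁵ = 32.4 / 10.0, so r = (32.4/10.0)^(1/5).
r = 3.2400^(1/5) ≈ 1.2651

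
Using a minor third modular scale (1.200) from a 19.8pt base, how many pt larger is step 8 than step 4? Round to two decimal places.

44.08pt

Step 4: 19.8 × 1.200⁴ = 41.0573pt
Step 8: 19.8 × 1.200⁸ = 85.1364pt
Difference: 85.1364 − 41.0573 = 44.0791pt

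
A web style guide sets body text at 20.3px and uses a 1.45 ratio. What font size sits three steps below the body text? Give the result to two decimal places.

20.3 ÷ 1.45³ = 20.3 ÷ 3.04862 ≈ 6.66

6.66px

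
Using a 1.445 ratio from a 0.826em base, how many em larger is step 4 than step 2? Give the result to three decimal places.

1.877em

Step 2: 0.826 × 1.445² = 1.72471em
Step 4: 0.826 × 1.445⁴ = 3.60123em
Difference: 3.60123 − 1.72471 = 1.87652em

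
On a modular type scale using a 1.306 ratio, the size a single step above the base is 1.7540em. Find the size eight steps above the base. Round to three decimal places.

Moving from step +1 to step +8 is 7 steps up, so multiply by r⁷.
1.7540 × 1.306⁷ = 1.7540 × 6.48041 ≈ 11.367

11.367em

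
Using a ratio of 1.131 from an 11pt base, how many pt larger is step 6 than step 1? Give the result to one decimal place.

10.6pt

Step 1: 11.0 × 1.131 = 12.441pt
Step 6: 11.0 × 1.131⁶ = 23.023pt
Difference: 23.023 − 12.441 = 10.582pt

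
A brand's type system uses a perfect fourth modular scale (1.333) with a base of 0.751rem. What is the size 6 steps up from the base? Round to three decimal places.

0.751 × 1.333⁶ = 0.751 × 5.61023 ≈ 4.213

4.213rem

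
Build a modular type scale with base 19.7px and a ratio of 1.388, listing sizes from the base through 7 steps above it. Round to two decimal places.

Step 0: 19.7px
Step 1: 19.7 × 1.388 = 27.34
Step 2: 19.7 × 1.388² = 37.95
Step 3: 19.7 × 1.388³ = 52.68
Step 4: 19.7 × 1.388⁴ = 73.12
Step 5: 19.7 × 1.388⁵ = 101.49
Step 6: 19.7 × 1.388⁶ = 140.86
Step 7: 19.7 × 1.388⁷ = 195.52

19.70px, 27.34px, 37.95px, 52.68px, 73.12px, 101.49px, 140.86px, 195.52px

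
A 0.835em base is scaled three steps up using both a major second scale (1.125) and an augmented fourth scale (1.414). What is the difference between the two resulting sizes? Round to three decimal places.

Major second: 0.835 × 1.125³ = 1.18890em
Augmented fourth: 0.835 × 1.414³ = 2.36067em
Difference: 2.36067 − 1.18890 = 1.17177em

1.172em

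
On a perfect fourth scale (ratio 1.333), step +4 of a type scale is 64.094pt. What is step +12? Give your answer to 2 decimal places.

638.94pt

64.094 × 1.333⁸ = 64.094 × 9.96876 ≈ 638.938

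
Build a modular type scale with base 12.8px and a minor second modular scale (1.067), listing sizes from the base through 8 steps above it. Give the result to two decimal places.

12.80px, 13.66px, 14.57px, 15.55px, 16.59px, 17.70px, 18.89px, 20.15px, 21.50px

Step 0: 12.8px
Step 1: 12.8 × 1.067 = 13.66
Step 2: 12.8 × 1.067² = 14.57
Step 3: 12.8 × 1.067³ = 15.55
Step 4: 12.8 × 1.067⁴ = 16.59
Step 5: 12.8 × 1.067⁵ = 17.70
Step 6: 12.8 × 1.067⁶ = 18.89
Step 7: 12.8 × 1.067⁷ = 20.15
Step 8: 12.8 × 1.067⁸ = 21.50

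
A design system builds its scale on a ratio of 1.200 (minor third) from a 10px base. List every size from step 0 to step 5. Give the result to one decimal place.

10.0px, 12.0px, 14.4px, 17.3px, 20.7px, 24.9px

Step 0: 10px
Step 1: 10.0 × 1.200 = 12.0
Step 2: 10.0 × 1.200² = 14.4
Step 3: 10.0 × 1.200³ = 17.3
Step 4: 10.0 × 1.200⁴ = 20.7
Step 5: 10.0 × 1.200⁵ = 24.9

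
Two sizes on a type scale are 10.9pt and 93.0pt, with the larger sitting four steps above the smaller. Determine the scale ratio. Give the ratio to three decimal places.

The ratio satisfies 10.9 × r⁴ = 93.0, so r = (93.0 / 10.9)^(1/4).
r = 8.5321^(1/4) ≈ 1.7091

1.709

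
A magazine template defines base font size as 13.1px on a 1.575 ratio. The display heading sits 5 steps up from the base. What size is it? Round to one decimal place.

127.0px

Each step on a modular scale multiplies by the ratio, so the size n steps from the base is base × ratioⁿ.
13.1 × 1.575⁵ = 13.1 × 9.69176 ≈ 126.96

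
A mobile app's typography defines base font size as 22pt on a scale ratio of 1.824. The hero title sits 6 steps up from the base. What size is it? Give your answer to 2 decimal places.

810.16pt

22.0 × 1.824⁶ = 22.0 × 36.82553 ≈ 810.16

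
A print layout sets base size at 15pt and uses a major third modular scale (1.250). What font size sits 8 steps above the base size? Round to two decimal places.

A modular type scale is a geometric sequence: sizeₙ = base × rⁿ.
15.0 × 1.250⁸ = 15.0 × 5.96046 ≈ 89.41

89.41pt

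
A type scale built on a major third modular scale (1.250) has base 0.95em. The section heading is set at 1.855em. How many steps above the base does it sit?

3

1.250ⁿ = 1.855 / 0.95 = 1.9526
n = ln(1.9526) / ln(1.250) = 0.6692 / 0.2231 ≈ 3.00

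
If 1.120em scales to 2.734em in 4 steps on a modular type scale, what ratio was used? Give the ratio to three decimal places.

1.250

r⁴ = 2.734 / 1.120, so r = (2.734/1.120)^(1/4).
r = 2.4411^(1/4) ≈ 1.2500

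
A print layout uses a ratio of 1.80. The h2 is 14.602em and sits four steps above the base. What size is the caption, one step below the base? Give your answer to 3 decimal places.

14.602 ÷ 1.80⁵ = 14.602 ÷ 18.89568 ≈ 0.773

0.773em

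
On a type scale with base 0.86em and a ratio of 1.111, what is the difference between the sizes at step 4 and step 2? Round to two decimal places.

Step 2: 0.86 × 1.111² = 1.0615em
Step 4: 0.86 × 1.111⁴ = 1.3103em
Difference: 1.3103 − 1.0615 = 0.2488em

0.25em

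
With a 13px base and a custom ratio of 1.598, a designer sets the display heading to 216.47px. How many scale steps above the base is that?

1.598ⁿ = 216.47 / 13 = 16.6515
n = ln(16.6515) / ln(1.598) = 2.8125 / 0.4688 ≈ 6.00

6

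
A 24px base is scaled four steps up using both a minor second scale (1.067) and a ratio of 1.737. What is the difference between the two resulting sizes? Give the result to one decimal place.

187.4px

Minor second: 24.0 × 1.067⁴ = 31.108px
At 1.737: 24.0 × 1.737⁴ = 218.479px
Difference: 218.479 − 31.108 = 187.371px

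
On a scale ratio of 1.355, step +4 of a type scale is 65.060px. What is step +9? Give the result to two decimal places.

297.17px

65.060 × 1.355⁵ = 65.060 × 4.56769 ≈ 297.174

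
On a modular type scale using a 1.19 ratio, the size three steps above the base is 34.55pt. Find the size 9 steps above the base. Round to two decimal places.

98.11pt

34.55 × 1.19⁶ = 34.55 × 2.83976 ≈ 98.114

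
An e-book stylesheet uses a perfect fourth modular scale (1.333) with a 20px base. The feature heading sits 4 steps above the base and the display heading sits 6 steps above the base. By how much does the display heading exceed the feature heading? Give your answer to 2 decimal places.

49.06px

Step 4: 20.0 × 1.333⁴ = 63.1467px
Step 6: 20.0 × 1.333⁶ = 112.2047px
Difference: 112.2047 − 63.1467 = 49.0580px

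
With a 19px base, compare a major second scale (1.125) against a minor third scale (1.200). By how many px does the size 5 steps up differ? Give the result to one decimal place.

13.0px

Major second: 19.0 × 1.125⁵ = 34.239px
Minor third: 19.0 × 1.200⁵ = 47.278px
Difference: 47.278 − 34.239 = 13.039px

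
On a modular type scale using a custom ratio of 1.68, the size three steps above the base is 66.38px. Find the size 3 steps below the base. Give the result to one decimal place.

3.0px

66.38 ÷ 1.68⁶ = 66.38 ÷ 22.48307 ≈ 2.952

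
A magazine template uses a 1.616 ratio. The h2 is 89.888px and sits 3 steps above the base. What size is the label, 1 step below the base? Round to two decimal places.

The gap is -1 − (3) = -4 steps, so the factor is 1.616^-4.
89.888 ÷ 1.616⁴ = 89.888 ÷ 6.81970 ≈ 13.181

13.18px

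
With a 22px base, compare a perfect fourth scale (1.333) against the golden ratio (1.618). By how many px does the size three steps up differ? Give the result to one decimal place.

41.1px

Perfect fourth: 22.0 × 1.333³ = 52.109px
Golden ratio: 22.0 × 1.618³ = 93.188px
Difference: 93.188 − 52.109 = 41.079px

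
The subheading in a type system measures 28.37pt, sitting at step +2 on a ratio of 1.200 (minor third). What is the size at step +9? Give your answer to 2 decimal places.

101.65pt

28.37 × 1.200⁷ = 28.37 × 3.58318 ≈ 101.655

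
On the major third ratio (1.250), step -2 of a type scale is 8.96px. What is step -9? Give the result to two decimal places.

8.96 ÷ 1.250⁷ = 8.96 ÷ 4.76837 ≈ 1.879

1.88px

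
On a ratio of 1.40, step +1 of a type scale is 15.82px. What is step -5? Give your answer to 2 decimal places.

15.82 ÷ 1.40⁶ = 15.82 ÷ 7.52954 ≈ 2.101

2.10px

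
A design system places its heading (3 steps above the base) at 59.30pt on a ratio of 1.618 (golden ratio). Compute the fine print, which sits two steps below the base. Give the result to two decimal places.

Moving from step +3 to step -2 is 5 steps down, so divide by r⁵.
59.30 ÷ 1.618⁵ = 59.30 ÷ 11.08901 ≈ 5.348

5.35pt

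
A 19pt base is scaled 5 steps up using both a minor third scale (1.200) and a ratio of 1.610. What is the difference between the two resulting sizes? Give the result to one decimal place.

158.3pt

Minor third: 19.0 × 1.200⁵ = 47.278pt
At 1.610: 19.0 × 1.610⁵ = 205.534pt
Difference: 205.534 − 47.278 = 158.256pt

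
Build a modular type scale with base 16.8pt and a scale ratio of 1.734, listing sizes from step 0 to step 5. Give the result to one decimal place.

16.8pt, 29.1pt, 50.5pt, 87.6pt, 151.9pt, 263.4pt

Step 0: 16.8pt
Step 1: 16.8 × 1.734 = 29.1
Step 2: 16.8 × 1.734² = 50.5
Step 3: 16.8 × 1.734³ = 87.6
Step 4: 16.8 × 1.734⁴ = 151.9
Step 5: 16.8 × 1.734⁵ = 263.4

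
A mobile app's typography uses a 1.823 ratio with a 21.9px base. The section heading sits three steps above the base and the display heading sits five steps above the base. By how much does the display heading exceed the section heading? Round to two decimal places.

308.26px

Step 3: 21.9 × 1.823³ = 132.6796px
Step 5: 21.9 × 1.823⁵ = 440.9379px
Difference: 440.9379 − 132.6796 = 308.2583px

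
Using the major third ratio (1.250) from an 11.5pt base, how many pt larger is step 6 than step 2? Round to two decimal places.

25.90pt

Step 2: 11.5 × 1.250² = 17.9688pt
Step 6: 11.5 × 1.250⁶ = 43.8690pt
Difference: 43.8690 − 17.9688 = 25.9002pt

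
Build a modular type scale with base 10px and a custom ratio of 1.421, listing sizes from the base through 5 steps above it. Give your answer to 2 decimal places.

Step 0: 10px
Step 1: 10.0 × 1.421 = 14.21
Step 2: 10.0 × 1.421² = 20.19
Step 3: 10.0 × 1.421³ = 28.69
Step 4: 10.0 × 1.421⁴ = 40.77
Step 5: 10.0 × 1.421⁵ = 57.94

10.00px, 14.21px, 20.19px, 28.69px, 40.77px, 57.94px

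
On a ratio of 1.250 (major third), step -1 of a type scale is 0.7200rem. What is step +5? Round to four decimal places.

2.7466rem

The gap is 5 − (-1) = 6 steps, so the factor is 1.250^6.
0.7200 × 1.250⁶ = 0.7200 × 3.81470 ≈ 2.7466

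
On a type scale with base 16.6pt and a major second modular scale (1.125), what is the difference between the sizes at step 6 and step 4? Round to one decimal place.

7.1pt

Step 4: 16.6 × 1.125⁴ = 26.590pt
Step 6: 16.6 × 1.125⁶ = 33.653pt
Difference: 33.653 − 26.590 = 7.063pt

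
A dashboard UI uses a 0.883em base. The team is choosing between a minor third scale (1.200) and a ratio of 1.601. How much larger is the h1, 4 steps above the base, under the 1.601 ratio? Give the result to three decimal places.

Minor third: 0.883 × 1.200⁴ = 1.83099em
At 1.601: 0.883 × 1.601⁴ = 5.80131em
Difference: 5.80131 − 1.83099 = 3.97032em

3.970em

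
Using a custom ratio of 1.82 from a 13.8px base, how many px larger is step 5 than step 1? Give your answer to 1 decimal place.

250.5px

Step 1: 13.8 × 1.82 = 25.116px
Step 5: 13.8 × 1.82⁵ = 275.573px
Difference: 275.573 − 25.116 = 250.457px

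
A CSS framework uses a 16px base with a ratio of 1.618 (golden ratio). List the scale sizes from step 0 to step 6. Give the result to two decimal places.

16.00px, 25.89px, 41.89px, 67.77px, 109.66px, 177.42px, 287.07px

Step 0: 16px
Step 1: 16.0 × 1.618 = 25.89
Step 2: 16.0 × 1.618² = 41.89
Step 3: 16.0 × 1.618³ = 67.77
Step 4: 16.0 × 1.618⁴ = 109.66
Step 5: 16.0 × 1.618⁵ = 177.42
Step 6: 16.0 × 1.618⁶ = 287.07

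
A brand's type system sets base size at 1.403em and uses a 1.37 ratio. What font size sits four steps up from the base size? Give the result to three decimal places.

4.942em

Each step on a modular scale multiplies by the ratio, so the size n steps from the base is base × ratioⁿ.
1.403 × 1.37⁴ = 1.403 × 3.52275 ≈ 4.942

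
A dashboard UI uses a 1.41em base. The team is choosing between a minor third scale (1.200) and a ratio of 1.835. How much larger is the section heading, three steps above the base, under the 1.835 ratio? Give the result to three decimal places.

Minor third: 1.41 × 1.200³ = 2.43648em
At 1.835: 1.41 × 1.835³ = 8.71219em
Difference: 8.71219 − 2.43648 = 6.27571em

6.276em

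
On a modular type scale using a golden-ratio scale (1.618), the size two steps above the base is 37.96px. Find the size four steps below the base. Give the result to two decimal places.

2.12px

The gap is -4 − (2) = -6 steps, so the factor is 1.618^-6.
37.96 ÷ 1.618⁶ = 37.96 ÷ 17.94201 ≈ 2.116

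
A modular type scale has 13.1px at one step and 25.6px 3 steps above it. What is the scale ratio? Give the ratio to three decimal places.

r³ = 25.6 / 13.1, so r = (25.6/13.1)^(1/3).
r = 1.9542^(1/3) ≈ 1.2502

1.250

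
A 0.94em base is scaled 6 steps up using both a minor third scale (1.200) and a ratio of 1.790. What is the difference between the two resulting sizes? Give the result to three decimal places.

Minor third: 0.94 × 1.200⁶ = 2.80682em
At 1.790: 0.94 × 1.790⁶ = 30.92047em
Difference: 30.92047 − 2.80682 = 28.11365em

28.114em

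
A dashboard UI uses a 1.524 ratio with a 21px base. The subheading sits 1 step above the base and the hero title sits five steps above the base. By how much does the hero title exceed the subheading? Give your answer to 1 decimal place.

140.6px

Step 1: 21.0 × 1.524 = 32.004px
Step 5: 21.0 × 1.524⁵ = 172.641px
Difference: 172.641 − 32.004 = 140.637px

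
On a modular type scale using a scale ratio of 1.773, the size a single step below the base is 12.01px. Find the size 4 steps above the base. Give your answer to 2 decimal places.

The gap is 4 − (-1) = 5 steps, so the factor is 1.773^5.
12.01 × 1.773⁵ = 12.01 × 17.52039 ≈ 210.420

210.42px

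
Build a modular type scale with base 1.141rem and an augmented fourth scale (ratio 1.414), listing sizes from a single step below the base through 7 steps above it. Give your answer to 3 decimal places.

0.807rem, 1.141rem, 1.613rem, 2.281rem, 3.226rem, 4.561rem, 6.450rem, 9.120rem, 12.895rem

Step -1: 1.141 ÷ 1.414 = 0.807
Step 0: 1.141rem
Step 1: 1.141 × 1.414 = 1.613
Step 2: 1.141 × 1.414² = 2.281
Step 3: 1.141 × 1.414³ = 3.226
Step 4: 1.141 × 1.414⁴ = 4.561
Step 5: 1.141 × 1.414⁵ = 6.450
Step 6: 1.141 × 1.414⁶ = 9.120
Step 7: 1.141 × 1.414⁷ = 12.895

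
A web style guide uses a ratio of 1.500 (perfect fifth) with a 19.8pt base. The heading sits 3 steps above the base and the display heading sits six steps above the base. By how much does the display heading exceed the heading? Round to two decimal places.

Step 3: 19.8 × 1.500³ = 66.8250pt
Step 6: 19.8 × 1.500⁶ = 225.5344pt
Difference: 225.5344 − 66.8250 = 158.7094pt

158.71pt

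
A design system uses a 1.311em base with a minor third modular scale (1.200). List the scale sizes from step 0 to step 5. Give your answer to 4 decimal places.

1.3110em, 1.5732em, 1.8878em, 2.2654em, 2.7185em, 3.2622em

Step 0: 1.311em
Step 1: 1.311 × 1.200 = 1.5732
Step 2: 1.311 × 1.200² = 1.8878
Step 3: 1.311 × 1.200³ = 2.2654
Step 4: 1.311 × 1.200⁴ = 2.7185
Step 5: 1.311 × 1.200⁵ = 3.2622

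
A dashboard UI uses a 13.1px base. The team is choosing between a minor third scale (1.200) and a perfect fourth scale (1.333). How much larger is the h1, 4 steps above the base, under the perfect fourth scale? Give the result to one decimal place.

14.2px

Minor third: 13.1 × 1.200⁴ = 27.164px
Perfect fourth: 13.1 × 1.333⁴ = 41.361px
Difference: 41.361 − 27.164 = 14.197px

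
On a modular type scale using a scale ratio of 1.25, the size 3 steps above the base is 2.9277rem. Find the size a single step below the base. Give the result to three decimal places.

1.199rem

2.9277 ÷ 1.25⁴ = 2.9277 ÷ 2.44141 ≈ 1.199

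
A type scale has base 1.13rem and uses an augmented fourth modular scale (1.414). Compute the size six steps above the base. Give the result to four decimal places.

1.13 × 1.414⁶ = 1.13 × 7.99275 ≈ 9.0318

9.0318rem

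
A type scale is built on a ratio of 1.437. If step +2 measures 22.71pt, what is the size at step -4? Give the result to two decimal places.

22.71 ÷ 1.437⁶ = 22.71 ÷ 8.80523 ≈ 2.579

2.58pt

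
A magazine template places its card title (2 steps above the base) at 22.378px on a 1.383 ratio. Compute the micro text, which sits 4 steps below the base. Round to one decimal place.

The gap is -4 − (2) = -6 steps, so the factor is 1.383^-6.
22.378 ÷ 1.383⁶ = 22.378 ÷ 6.99734 ≈ 3.198

3.2px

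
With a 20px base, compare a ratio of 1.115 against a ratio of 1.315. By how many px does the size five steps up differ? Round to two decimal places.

44.18px

At 1.115: 20.0 × 1.115⁵ = 34.4671px
At 1.315: 20.0 × 1.315⁵ = 78.6428px
Difference: 78.6428 − 34.4671 = 44.1757px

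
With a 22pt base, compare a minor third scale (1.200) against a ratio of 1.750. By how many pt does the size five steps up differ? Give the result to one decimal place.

306.3pt

Minor third: 22.0 × 1.200⁵ = 54.743pt
At 1.750: 22.0 × 1.750⁵ = 361.088pt
Difference: 361.088 − 54.743 = 306.345pt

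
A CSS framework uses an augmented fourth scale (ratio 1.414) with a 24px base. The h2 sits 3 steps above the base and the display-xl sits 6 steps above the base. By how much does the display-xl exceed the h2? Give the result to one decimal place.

124.0px

Step 3: 24.0 × 1.414³ = 67.852px
Step 6: 24.0 × 1.414⁶ = 191.826px
Difference: 191.826 − 67.852 = 123.974px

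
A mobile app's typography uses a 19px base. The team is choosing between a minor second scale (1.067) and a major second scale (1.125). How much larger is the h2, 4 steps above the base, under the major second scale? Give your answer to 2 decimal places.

Minor second: 19.0 × 1.067⁴ = 24.6270px
Major second: 19.0 × 1.125⁴ = 30.4343px
Difference: 30.4343 − 24.6270 = 5.8073px

5.81px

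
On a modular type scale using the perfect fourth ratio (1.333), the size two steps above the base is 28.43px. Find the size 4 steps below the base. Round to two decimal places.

5.07px

28.43 ÷ 1.333⁶ = 28.43 ÷ 5.61023 ≈ 5.068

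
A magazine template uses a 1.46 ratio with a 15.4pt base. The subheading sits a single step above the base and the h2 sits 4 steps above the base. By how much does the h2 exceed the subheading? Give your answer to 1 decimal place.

Step 1: 15.4 × 1.46 = 22.484pt
Step 4: 15.4 × 1.46⁴ = 69.973pt
Difference: 69.973 − 22.484 = 47.489pt

47.5pt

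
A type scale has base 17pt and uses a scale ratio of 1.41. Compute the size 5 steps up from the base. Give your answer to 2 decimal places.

94.74pt

17.0 × 1.41⁵ = 17.0 × 5.57308 ≈ 94.74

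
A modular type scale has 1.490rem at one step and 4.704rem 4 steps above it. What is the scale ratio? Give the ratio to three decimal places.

1.333

r⁴ = 4.704 / 1.490, so r = (4.704/1.490)^(1/4).
r = 3.1570^(1/4) ≈ 1.3330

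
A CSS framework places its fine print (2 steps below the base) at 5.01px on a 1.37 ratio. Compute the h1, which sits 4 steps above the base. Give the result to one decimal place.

33.1px

Moving from step -2 to step +4 is 6 steps up, so multiply by r⁶.
5.01 × 1.37⁶ = 5.01 × 6.61186 ≈ 33.125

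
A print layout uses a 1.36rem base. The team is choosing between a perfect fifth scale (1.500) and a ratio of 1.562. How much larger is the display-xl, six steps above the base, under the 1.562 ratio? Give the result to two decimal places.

Perfect fifth: 1.36 × 1.500⁶ = 15.4913rem
At 1.562: 1.36 × 1.562⁶ = 19.7526rem
Difference: 19.7526 − 15.4913 = 4.2613rem

4.26rem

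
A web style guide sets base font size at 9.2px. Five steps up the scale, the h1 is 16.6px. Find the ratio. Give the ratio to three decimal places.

r⁵ = 16.6 / 9.2, so r = (16.6/9.2)^(1/5).
r = 1.8043^(1/5) ≈ 1.1253

1.125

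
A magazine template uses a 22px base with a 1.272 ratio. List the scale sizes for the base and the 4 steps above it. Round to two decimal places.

Step 0: 22px
Step 1: 22.0 × 1.272 = 27.98
Step 2: 22.0 × 1.272² = 35.60
Step 3: 22.0 × 1.272³ = 45.28
Step 4: 22.0 × 1.272⁴ = 57.59

22.00px, 27.98px, 35.60px, 45.28px, 57.59px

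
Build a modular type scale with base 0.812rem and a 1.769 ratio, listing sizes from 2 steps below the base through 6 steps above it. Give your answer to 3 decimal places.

Step -2: 0.812 ÷ 1.769² = 0.259
Step -1: 0.812 ÷ 1.769 = 0.459
Step 0: 0.812rem
Step 1: 0.812 × 1.769 = 1.436
Step 2: 0.812 × 1.769² = 2.541
Step 3: 0.812 × 1.769³ = 4.495
Step 4: 0.812 × 1.769⁴ = 7.952
Step 5: 0.812 × 1.769⁵ = 14.067
Step 6: 0.812 × 1.769⁶ = 24.884

0.259rem, 0.459rem, 0.812rem, 1.436rem, 2.541rem, 4.495rem, 7.952rem, 14.067rem, 24.884rem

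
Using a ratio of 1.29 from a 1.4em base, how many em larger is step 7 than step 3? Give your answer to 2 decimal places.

Step 3: 1.4 × 1.29³ = 3.0054em
Step 7: 1.4 × 1.29⁷ = 8.3225em
Difference: 8.3225 − 3.0054 = 5.3171em

5.32em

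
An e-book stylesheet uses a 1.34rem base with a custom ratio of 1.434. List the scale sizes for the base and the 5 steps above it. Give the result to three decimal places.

Step 0: 1.34rem
Step 1: 1.34 × 1.434 = 1.922
Step 2: 1.34 × 1.434² = 2.756
Step 3: 1.34 × 1.434³ = 3.951
Step 4: 1.34 × 1.434⁴ = 5.666
Step 5: 1.34 × 1.434⁵ = 8.126

1.340rem, 1.922rem, 2.756rem, 3.951rem, 5.666rem, 8.126rem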